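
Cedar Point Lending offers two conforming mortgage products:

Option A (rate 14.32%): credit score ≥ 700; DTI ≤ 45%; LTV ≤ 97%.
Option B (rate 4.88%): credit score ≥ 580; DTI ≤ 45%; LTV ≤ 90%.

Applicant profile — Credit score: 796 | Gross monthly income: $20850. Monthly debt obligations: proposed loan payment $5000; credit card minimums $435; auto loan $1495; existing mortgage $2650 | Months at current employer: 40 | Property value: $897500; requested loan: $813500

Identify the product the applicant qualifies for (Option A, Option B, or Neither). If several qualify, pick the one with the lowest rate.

Neither

Total debts = (5,000 + 435 + 1,495 + 2,650) = 9,580; DTI = 9,580/20,850 = 45.9%.
LTV = 813,500/897,500 = 90.6%.
Option A: score 796 ≥ 700; DTI 45.9% > 45%; LTV 90.6% ≤ 97% → does not qualify.
Option B: score 796 ≥ 580; DTI 45.9% > 45%; LTV 90.6% > 90% → does not qualify.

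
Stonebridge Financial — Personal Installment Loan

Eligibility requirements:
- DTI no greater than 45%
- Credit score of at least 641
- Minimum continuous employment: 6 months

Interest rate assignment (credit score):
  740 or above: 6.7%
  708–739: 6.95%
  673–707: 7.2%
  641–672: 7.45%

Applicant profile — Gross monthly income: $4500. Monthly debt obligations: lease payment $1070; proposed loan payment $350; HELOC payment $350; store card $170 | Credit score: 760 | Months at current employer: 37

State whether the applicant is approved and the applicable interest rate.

Approved at 6.7%

Credit score 760 ≥ 641 (meets minimum)
Employment 37 ≥ 6 months
Total monthly debts = (1,070 + 350 + 350 + 170) = 1,940. Debt-to-income = 1,940/4,500 = 43.1% — meets 45% limit
All requirements met. Score 760 falls in the 740 or above tier → 6.7%.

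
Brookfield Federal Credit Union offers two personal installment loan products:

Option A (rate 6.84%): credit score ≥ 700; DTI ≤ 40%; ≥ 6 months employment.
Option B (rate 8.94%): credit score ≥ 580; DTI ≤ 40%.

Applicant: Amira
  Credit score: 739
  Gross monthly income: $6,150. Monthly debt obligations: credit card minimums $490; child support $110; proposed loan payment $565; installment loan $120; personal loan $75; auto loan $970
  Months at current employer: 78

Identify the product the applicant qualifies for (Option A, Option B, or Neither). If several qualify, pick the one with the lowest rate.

Option A

Total debts = (490 + 110 + 565 + 120 + 75 + 970) = 2,330; DTI = 2,330/6,150 = 37.9%.
Option A: score 739 ≥ 700; DTI 37.9% ≤ 40%; employment 78 ≥ 6 mo → qualifies.
Option B: score 739 ≥ 580; DTI 37.9% ≤ 40% → qualifies.
Qualifying: Option A, Option B. Lowest rate is 6.84% → Option A.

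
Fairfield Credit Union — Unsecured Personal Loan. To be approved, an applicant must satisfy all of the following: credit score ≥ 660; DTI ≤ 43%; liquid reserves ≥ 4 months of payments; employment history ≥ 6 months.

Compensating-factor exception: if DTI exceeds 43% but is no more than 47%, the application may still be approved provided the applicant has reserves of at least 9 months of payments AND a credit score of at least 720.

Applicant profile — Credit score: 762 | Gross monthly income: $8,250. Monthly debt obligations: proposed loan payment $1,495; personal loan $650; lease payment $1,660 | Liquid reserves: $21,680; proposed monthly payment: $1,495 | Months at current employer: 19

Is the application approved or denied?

Credit score 762 ≥ 660 (meets base)
Total debts = (1,495 + 650 + 1,660) = 3,805. DTI: 3,805 ÷ 8,250 = 46.1%, over the 43% base limit.
Reserves: 21,680 ÷ 1,495 = 14.5 months (meets 4-month minimum)
Employment 19 ≥ 6 months
DTI 46.1% is within the 43%–47% exception band; checking compensating factors.
Reserves 14.5 ≥ 9 months; credit score 762 ≥ 720.
Both compensating conditions met → exception applies.

Approved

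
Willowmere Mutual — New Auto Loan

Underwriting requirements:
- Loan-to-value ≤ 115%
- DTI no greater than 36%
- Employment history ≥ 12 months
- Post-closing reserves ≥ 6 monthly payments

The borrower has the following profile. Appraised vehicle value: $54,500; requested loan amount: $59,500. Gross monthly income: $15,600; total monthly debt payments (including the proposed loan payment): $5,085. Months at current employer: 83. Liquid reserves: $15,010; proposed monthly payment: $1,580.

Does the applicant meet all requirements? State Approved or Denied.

Approved

LTV = 59,500/54,500 = 109.2% ≤ 115%
DTI = 5,085/15,600 = 32.6% ≤ 36%
Employment 83 ≥ 12 months
Reserves: 15,010 ÷ 1,580 = 9.5 months (meets 6-month minimum)
All criteria satisfied.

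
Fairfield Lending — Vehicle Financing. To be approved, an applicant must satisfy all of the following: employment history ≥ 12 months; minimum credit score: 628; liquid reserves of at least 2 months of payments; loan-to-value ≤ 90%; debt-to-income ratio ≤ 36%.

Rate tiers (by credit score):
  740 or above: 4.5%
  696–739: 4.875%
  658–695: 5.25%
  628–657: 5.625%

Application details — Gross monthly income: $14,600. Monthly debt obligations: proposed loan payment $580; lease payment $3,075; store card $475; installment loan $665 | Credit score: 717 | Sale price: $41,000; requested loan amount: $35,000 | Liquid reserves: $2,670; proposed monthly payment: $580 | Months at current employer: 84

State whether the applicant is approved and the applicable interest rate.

Credit score 717 ≥ 628 (meets minimum)
Total monthly debts = (580 + 3,075 + 475 + 665) = 4,795. Debt-to-income = 4,795/14,600 = 32.8% — meets 36% limit
Reserves: 2,670 ÷ 580 = 4.6 months (meets 2-month minimum)
Employment 84 ≥ 12 months
LTV: 35,000 ÷ 41,000 = 85.4%, within 90% cap
All requirements met. Score 717 falls in the 696–739 tier → 4.875%.

Approved at 4.875%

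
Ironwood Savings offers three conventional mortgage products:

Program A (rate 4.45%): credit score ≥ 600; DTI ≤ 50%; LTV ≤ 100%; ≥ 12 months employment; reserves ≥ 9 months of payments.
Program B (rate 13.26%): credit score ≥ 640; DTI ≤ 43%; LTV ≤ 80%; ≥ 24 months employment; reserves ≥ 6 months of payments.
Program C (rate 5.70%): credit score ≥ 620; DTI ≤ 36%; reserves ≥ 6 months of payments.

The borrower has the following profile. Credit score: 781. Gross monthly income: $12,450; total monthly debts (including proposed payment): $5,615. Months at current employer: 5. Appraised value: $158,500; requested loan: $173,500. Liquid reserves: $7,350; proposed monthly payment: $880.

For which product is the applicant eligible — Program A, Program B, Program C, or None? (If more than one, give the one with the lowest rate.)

None

DTI = 5,615/12,450 = 45.1%.
LTV = 173,500/158,500 = 109.5%.
Reserves = 7,350/880 = 8.4 months.
Program A: score 781 ≥ 600; DTI 45.1% ≤ 50%; LTV 109.5% > 100%; employment 5 < 12 mo; reserves 8.4 < 9 mo → does not qualify.
Program B: score 781 ≥ 640; DTI 45.1% > 43%; LTV 109.5% > 80%; employment 5 < 24 mo; reserves 8.4 ≥ 6 mo → does not qualify.
Program C: score 781 ≥ 620; DTI 45.1% > 36%; reserves 8.4 ≥ 6 mo → does not qualify.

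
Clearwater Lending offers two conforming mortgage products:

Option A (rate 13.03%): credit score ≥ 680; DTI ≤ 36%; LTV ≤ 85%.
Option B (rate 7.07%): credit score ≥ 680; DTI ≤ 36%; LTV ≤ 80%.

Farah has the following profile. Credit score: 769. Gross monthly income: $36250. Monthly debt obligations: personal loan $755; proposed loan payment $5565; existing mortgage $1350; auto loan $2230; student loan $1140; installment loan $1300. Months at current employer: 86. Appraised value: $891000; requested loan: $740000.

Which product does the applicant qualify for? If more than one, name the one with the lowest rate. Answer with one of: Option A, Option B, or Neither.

Total debts = (755 + 5,565 + 1,350 + 2,230 + 1,140 + 1,300) = 12,340; DTI = 12,340/36,250 = 34%.
LTV = 740,000/891,000 = 83.1%.
Option A: score 769 ≥ 680; DTI 34% ≤ 36%; LTV 83.1% ≤ 85% → qualifies.
Option B: score 769 ≥ 680; DTI 34% ≤ 36%; LTV 83.1% > 80% → does not qualify.

Option A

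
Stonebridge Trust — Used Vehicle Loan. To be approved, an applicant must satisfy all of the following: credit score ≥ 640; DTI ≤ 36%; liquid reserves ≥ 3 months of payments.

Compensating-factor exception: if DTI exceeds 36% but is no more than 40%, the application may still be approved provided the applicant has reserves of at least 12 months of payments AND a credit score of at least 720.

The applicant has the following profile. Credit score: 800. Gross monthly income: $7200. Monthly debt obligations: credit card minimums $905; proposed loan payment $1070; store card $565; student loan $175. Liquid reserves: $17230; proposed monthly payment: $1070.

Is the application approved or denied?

Credit score 800 ≥ 640 (meets base)
Total debts = (905 + 1,070 + 565 + 175) = 2,715. DTI: 2,715 ÷ 7,200 = 37.7%, over the 36% base limit.
Reserves = 17,230/1,070 = 16.1 months ≥ 3
37.7% falls in the override range (36%–40%), so the compensating-factor test applies.
Override check — reserves: 16.1 mo (ok); score: 800 (ok).
Both override conditions satisfied; DTI exception granted.

Approved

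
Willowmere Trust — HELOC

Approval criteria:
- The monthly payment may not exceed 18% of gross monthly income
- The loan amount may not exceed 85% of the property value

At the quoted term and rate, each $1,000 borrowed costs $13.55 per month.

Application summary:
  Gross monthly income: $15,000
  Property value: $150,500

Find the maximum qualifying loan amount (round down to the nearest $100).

Payment cap: 18% × $15,000 = $2,700/month.
At $13.55 per $1,000, that supports 2,700/13.55 × 1,000 ≈ $199,261 → $199,200.
LTV cap: 85% × $150,500 = $127,925 → $127,900.
Binding constraint: loan-to-value.

$127,900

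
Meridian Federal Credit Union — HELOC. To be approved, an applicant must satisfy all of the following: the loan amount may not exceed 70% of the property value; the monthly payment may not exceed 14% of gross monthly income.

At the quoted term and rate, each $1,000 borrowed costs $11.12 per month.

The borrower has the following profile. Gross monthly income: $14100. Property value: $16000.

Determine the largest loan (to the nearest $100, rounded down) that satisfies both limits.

Payment cap: 14% × $14,100 = $1,974/month.
At $11.12 per $1,000, that supports 1,974/11.12 × 1,000 ≈ $177,517 → $177,500.
LTV cap: 70% × $16,000 = $11,200 → $11,200.
Binding constraint: loan-to-value.

$11,200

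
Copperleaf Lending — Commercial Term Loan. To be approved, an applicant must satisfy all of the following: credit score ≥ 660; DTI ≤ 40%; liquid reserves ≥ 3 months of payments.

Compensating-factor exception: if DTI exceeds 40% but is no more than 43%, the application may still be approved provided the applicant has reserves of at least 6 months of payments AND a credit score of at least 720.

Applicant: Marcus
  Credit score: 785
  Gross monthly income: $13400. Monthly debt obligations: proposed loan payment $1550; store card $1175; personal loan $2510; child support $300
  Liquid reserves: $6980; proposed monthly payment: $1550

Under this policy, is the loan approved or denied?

Denied

Credit score 785 ≥ 660 (meets base)
Total debts = (1,550 + 1,175 + 2,510 + 300) = 5,535. DTI = 5,535/13,400 = 41.3% > 40% — standard DTI limit exceeded.
Reserves: 6,980 ÷ 1,550 = 4.5 months (meets 3-month minimum)
DTI 41.3% is within the 40%–43% exception band; checking compensating factors.
Reserves 4.5 < 6 months; credit score 785 ≥ 720.
Compensating-factor requirement not fully met.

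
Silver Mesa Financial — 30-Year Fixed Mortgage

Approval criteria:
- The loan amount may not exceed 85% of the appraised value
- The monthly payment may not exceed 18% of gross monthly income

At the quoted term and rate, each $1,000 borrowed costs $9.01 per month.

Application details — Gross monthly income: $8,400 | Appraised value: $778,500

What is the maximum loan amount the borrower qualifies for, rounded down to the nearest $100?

Payment cap: 18% × $8,400 = $1,512/month.
At $9.01 per $1,000, that supports 1,512/9.01 × 1,000 ≈ $167,813 → $167,800.
LTV cap: 85% × $778,500 = $661,725 → $661,700.
Binding constraint: payment-to-income.

$167,800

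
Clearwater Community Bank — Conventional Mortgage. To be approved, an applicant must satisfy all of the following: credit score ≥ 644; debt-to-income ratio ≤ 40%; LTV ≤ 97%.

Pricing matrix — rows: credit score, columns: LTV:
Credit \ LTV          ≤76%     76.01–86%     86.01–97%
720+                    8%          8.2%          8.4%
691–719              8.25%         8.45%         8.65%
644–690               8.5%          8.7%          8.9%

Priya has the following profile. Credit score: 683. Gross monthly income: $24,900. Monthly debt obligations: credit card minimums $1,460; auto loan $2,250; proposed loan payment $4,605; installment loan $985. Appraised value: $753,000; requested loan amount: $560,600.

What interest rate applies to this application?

Credit score 683 ≥ 644; Total monthly debts = (1,460 + 2,250 + 4,605 + 985) = 9,300. Debt-to-income = 9,300/24,900 = 37.3% — meets 40% limit
LTV = 560,600/753,000 = 74.4% ≤ 97%
Row: 683 falls in 644–690. Column: 74.4% falls in ≤76%. Rate = 8.5%.

8.5%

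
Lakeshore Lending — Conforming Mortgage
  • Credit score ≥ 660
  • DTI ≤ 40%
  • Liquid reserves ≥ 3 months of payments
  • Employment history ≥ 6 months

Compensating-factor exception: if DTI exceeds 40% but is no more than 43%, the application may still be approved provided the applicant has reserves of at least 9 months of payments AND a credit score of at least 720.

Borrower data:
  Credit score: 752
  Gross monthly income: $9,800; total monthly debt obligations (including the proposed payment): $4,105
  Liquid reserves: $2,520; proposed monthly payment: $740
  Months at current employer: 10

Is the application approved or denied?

Denied

Credit score 752 ≥ 660 (meets base)
DTI = 4,105/9,800 = 41.9% > 40% — standard DTI limit exceeded.
Liquid reserves cover 2,520/740 = 3.4 months — ≥ 3 required
Employment 10 ≥ 6 months
41.9% falls in the override range (40%–43%), so the compensating-factor test applies.
Override check — reserves: 3.4 mo (short of 9); score: 752 (ok).
Compensating-factor requirement not fully met.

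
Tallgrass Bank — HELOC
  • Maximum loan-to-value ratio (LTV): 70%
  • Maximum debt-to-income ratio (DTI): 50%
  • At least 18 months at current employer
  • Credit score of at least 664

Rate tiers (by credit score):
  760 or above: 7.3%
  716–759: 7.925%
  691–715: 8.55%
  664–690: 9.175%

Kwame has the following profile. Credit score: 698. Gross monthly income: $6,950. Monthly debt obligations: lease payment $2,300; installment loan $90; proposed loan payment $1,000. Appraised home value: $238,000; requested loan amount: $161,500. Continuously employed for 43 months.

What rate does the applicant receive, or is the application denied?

Credit score 698 ≥ 664 (meets minimum)
LTV = 161,500/238,000 = 67.9% ≤ 70%
Employment 43 ≥ 18 months
Total monthly debts = (2,300 + 90 + 1,000) = 3,390. DTI = 3,390/6,950 = 48.8% ≤ 50%
All requirements met. Score 698 falls in the 691–715 tier → 8.55%.

Approved at 8.55%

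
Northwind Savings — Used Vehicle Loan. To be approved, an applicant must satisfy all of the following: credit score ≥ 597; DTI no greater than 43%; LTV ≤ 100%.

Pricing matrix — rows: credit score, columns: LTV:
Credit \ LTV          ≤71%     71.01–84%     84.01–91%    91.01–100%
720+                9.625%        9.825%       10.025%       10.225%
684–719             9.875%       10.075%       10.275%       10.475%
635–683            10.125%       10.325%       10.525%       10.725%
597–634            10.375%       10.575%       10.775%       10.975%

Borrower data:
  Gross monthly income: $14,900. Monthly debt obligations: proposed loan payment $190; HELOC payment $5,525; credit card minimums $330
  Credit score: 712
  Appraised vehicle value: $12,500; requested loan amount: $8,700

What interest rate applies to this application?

Credit score 712 ≥ 597; Total monthly debts = (190 + 5,525 + 330) = 6,045. DTI: 6,045 ÷ 14,900 = 40.6%, within the 43% cap
LTV = 8,700/12,500 = 69.6% ≤ 100%
Row: 712 falls in 684–719. Column: 69.6% falls in ≤71%. Rate = 9.875%.

9.875%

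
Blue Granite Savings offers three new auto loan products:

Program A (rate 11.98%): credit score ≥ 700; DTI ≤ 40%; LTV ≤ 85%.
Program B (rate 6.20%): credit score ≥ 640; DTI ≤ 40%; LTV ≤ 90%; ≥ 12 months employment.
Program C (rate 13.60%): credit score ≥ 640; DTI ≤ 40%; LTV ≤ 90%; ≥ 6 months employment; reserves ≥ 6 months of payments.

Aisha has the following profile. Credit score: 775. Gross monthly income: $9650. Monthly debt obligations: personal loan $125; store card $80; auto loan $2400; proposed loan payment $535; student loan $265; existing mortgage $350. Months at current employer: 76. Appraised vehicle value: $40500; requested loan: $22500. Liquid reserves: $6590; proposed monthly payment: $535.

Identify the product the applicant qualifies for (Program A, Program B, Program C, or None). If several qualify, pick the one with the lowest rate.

Total debts = (125 + 80 + 2,400 + 535 + 265 + 350) = 3,755; DTI = 3,755/9,650 = 38.9%.
LTV = 22,500/40,500 = 55.6%.
Reserves = 6,590/535 = 12.3 months.
Program A: score 775 ≥ 700; DTI 38.9% ≤ 40%; LTV 55.6% ≤ 85% → qualifies.
Program B: score 775 ≥ 640; DTI 38.9% ≤ 40%; LTV 55.6% ≤ 90%; employment 76 ≥ 12 mo → qualifies.
Program C: score 775 ≥ 640; DTI 38.9% ≤ 40%; LTV 55.6% ≤ 90%; employment 76 ≥ 6 mo; reserves 12.3 ≥ 6 mo → qualifies.
Qualifying: Program A, Program B, Program C. Lowest rate is 6.20% → Program B.

Program B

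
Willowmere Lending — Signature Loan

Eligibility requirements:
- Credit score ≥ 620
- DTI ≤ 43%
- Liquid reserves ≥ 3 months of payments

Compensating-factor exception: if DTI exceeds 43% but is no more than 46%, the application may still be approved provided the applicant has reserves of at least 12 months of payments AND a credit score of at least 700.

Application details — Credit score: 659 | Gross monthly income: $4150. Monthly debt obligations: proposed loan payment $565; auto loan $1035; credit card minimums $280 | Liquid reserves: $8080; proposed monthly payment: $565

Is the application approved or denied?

Denied

Credit score 659 ≥ 620 (meets base)
Total debts = (565 + 1,035 + 280) = 1,880. DTI = 1,880/4,150 = 45.3% > 43% — standard DTI limit exceeded.
Reserves = 8,080/565 = 14.3 months ≥ 3
DTI 45.3% is within the 43%–46% exception band; checking compensating factors.
Reserves 14.3 ≥ 12 months; credit score 659 < 700.
Override conditions not both satisfied; exception does not apply.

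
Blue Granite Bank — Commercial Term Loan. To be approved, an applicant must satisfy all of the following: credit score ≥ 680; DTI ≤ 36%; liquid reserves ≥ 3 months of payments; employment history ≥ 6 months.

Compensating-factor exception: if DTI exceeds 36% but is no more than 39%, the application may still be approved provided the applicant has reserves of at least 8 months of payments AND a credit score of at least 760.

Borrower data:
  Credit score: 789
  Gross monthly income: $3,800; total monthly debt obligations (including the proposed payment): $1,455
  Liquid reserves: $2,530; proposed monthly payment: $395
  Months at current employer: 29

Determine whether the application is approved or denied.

Credit score 789 ≥ 680 (meets base)
DTI = 1,455/3,800 = 38.3% > 36% — standard DTI limit exceeded.
Liquid reserves cover 2,530/395 = 6.4 months — ≥ 3 required
Employment 29 ≥ 6 months
38.3% falls in the override range (36%–39%), so the compensating-factor test applies.
Reserves 6.4 < 8 months; credit score 789 ≥ 760.
Compensating-factor requirement not fully met.

Denied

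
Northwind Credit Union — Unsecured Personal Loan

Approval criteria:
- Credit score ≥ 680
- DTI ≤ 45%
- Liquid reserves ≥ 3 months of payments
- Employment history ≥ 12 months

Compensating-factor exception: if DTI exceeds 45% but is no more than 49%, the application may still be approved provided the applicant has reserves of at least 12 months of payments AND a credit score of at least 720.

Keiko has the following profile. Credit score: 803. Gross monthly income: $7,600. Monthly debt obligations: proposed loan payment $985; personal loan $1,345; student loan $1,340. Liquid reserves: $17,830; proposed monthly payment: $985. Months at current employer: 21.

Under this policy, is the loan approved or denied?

Approved

Credit score 803 ≥ 680 (meets base)
Total debts = (985 + 1,345 + 1,340) = 3,670. DTI: 3,670 ÷ 7,600 = 48.3%, over the 45% base limit.
Reserves = 17,830/985 = 18.1 months ≥ 3
Employment 21 ≥ 12 months
48.3% falls in the override range (45%–49%), so the compensating-factor test applies.
Override check — reserves: 18.1 mo (ok); score: 803 (ok).
Both compensating conditions met → exception applies.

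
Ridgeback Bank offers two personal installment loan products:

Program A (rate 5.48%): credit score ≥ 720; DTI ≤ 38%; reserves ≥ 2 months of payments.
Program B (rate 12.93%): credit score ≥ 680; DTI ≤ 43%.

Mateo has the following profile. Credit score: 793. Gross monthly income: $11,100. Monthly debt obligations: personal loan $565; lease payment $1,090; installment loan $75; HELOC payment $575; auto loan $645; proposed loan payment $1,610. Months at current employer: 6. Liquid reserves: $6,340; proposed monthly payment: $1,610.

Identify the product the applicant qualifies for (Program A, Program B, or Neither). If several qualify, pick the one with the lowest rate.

Program B

Total debts = (565 + 1,090 + 75 + 575 + 645 + 1,610) = 4,560; DTI = 4,560/11,100 = 41.1%.
Reserves = 6,340/1,610 = 3.9 months.
Program A: score 793 ≥ 720; DTI 41.1% > 38%; reserves 3.9 ≥ 2 mo → does not qualify.
Program B: score 793 ≥ 680; DTI 41.1% ≤ 43% → qualifies.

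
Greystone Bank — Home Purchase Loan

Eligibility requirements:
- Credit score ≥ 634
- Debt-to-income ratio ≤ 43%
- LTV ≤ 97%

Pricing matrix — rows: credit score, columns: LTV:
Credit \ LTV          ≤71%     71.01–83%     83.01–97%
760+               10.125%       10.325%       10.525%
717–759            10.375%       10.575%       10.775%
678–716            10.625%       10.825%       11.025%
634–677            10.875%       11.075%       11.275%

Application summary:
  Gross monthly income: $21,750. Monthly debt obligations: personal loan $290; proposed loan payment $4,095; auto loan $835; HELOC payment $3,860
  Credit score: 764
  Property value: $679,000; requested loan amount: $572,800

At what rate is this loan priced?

Credit score 764 ≥ 634; Total monthly debts = (290 + 4,095 + 835 + 3,860) = 9,080. DTI = 9,080/21,750 = 41.7% ≤ 43%
LTV: 572,800 ÷ 679,000 = 84.4%, within 97% cap
Score 764 is in the 760+ band; LTV 84.4% is in the 83.01–97% band → 10.525%.

10.525%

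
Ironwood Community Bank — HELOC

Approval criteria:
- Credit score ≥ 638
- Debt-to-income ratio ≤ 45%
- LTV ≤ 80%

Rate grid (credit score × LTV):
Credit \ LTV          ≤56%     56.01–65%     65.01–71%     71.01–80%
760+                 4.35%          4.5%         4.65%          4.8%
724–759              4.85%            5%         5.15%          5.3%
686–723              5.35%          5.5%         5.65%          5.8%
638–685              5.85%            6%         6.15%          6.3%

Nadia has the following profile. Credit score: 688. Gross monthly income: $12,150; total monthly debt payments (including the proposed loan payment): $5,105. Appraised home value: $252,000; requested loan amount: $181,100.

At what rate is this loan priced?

Credit score 688 ≥ 638; Debt-to-income = 5,105/12,150 = 42% — meets 45% limit
LTV: 181,100 ÷ 252,000 = 71.9%, within 80% cap
Row: 688 falls in 686–723. Column: 71.9% falls in 71.01–80%. Rate = 5.8%.

5.8%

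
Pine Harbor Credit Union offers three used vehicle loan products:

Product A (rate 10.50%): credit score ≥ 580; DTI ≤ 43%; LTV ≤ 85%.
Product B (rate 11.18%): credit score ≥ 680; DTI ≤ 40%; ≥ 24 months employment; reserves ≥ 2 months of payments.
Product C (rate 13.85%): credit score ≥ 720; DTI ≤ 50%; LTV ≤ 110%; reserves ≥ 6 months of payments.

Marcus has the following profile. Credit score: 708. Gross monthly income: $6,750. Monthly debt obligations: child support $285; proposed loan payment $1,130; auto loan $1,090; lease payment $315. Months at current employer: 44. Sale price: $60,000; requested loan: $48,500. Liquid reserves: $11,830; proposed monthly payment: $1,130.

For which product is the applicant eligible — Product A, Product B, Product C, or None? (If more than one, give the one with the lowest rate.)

Total debts = (285 + 1,130 + 1,090 + 315) = 2,820; DTI = 2,820/6,750 = 41.8%.
LTV = 48,500/60,000 = 80.8%.
Reserves = 11,830/1,130 = 10.5 months.
Product A: score 708 ≥ 580; DTI 41.8% ≤ 43%; LTV 80.8% ≤ 85% → qualifies.
Product B: score 708 ≥ 680; DTI 41.8% > 40%; employment 44 ≥ 24 mo; reserves 10.5 ≥ 2 mo → does not qualify.
Product C: score 708 < 720; DTI 41.8% ≤ 50%; LTV 80.8% ≤ 110%; reserves 10.5 ≥ 6 mo → does not qualify.

Product A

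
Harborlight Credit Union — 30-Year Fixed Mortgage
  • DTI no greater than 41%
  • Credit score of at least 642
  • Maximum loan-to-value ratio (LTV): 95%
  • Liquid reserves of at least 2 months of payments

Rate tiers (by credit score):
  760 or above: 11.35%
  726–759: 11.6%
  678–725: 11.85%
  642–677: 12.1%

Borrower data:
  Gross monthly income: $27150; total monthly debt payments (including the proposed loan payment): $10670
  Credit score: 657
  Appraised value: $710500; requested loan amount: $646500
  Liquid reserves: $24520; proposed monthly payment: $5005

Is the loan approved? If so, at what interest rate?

Credit score 657 ≥ 642 (meets minimum)
Loan-to-value = 646,500/710,500 = 91% — pass (95% max)
DTI: 10,670 ÷ 27,150 = 39.3%, within the 41% cap
Liquid reserves cover 24,520/5,005 = 4.9 months — ≥ 2 required
All requirements met. Score 657 falls in the 642–677 tier → 12.1%.

Approved at 12.1%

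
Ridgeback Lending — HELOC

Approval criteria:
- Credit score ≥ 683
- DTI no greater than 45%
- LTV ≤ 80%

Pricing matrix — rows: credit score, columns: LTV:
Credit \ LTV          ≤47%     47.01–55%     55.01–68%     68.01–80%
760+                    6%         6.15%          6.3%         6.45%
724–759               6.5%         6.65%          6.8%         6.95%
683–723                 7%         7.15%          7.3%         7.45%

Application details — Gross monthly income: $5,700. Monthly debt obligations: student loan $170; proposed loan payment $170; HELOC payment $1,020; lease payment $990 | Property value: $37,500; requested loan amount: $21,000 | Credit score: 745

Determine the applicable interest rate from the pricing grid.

6.8%

Credit score 745 ≥ 683; Total monthly debts = (170 + 170 + 1,020 + 990) = 2,350. DTI: 2,350 ÷ 5,700 = 41.2%, within the 45% cap
Loan-to-value = 21,000/37,500 = 56% — pass (80% max)
Credit 745 → row 724–759; LTV 56% → column 55.01–68%. Grid cell → 6.8%.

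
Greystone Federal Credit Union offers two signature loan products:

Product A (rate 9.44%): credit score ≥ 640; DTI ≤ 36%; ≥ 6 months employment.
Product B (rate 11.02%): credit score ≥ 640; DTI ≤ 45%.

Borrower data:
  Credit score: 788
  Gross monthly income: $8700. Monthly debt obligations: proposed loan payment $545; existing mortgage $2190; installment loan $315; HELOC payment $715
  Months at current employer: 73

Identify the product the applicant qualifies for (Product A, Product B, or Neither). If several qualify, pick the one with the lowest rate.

Product B

Total debts = (545 + 2,190 + 315 + 715) = 3,765; DTI = 3,765/8,700 = 43.3%.
Product A: score 788 ≥ 640; DTI 43.3% > 36%; employment 73 ≥ 6 mo → does not qualify.
Product B: score 788 ≥ 640; DTI 43.3% ≤ 45% → qualifies.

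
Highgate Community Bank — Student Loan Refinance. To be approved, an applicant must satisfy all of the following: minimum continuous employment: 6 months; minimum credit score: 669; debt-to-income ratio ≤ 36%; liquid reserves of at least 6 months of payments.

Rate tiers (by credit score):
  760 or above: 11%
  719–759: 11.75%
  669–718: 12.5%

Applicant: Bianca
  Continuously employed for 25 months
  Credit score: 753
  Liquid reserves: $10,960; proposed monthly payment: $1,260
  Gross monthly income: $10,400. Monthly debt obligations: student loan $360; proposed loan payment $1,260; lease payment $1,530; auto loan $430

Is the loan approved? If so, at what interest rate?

Approved at 11.75%

Credit score 753 ≥ 669 (meets minimum)
Liquid reserves cover 10,960/1,260 = 8.7 months — ≥ 6 required
Total monthly debts = (360 + 1,260 + 1,530 + 430) = 3,580. DTI: 3,580 ÷ 10,400 = 34.4%, within the 36% cap
Employment 25 ≥ 6 months
All requirements met. Score 753 falls in the 719–759 tier → 11.75%.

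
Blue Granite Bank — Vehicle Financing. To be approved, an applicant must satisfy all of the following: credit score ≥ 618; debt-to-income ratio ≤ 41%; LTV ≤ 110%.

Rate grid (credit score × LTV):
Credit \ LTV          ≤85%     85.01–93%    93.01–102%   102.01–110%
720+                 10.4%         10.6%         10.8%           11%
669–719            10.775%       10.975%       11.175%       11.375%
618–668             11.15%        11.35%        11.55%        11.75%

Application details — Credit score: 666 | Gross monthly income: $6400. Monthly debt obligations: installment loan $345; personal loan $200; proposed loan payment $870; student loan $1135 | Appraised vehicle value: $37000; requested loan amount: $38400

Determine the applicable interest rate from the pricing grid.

Credit score 666 ≥ 618; Total monthly debts = (345 + 200 + 870 + 1,135) = 2,550. DTI = 2,550/6,400 = 39.8% ≤ 41%
Loan-to-value = 38,400/37,000 = 103.8% — pass (110% max)
Score 666 is in the 618–668 band; LTV 103.8% is in the 102.01–110% band → 11.75%.

11.75%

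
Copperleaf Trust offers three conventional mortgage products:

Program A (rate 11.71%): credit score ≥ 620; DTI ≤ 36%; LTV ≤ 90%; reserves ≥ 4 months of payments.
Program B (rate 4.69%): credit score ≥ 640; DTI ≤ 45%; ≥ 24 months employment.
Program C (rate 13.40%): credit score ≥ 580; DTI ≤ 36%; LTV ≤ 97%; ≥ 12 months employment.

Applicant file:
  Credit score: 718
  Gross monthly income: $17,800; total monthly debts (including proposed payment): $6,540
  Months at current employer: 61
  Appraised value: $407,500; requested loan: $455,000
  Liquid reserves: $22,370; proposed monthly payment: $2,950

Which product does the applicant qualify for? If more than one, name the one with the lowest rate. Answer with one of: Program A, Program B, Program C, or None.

Program B

DTI = 6,540/17,800 = 36.7%.
LTV = 455,000/407,500 = 111.7%.
Reserves = 22,370/2,950 = 7.6 months.
Program A: score 718 ≥ 620; DTI 36.7% > 36%; LTV 111.7% > 90%; reserves 7.6 ≥ 4 mo → does not qualify.
Program B: score 718 ≥ 640; DTI 36.7% ≤ 45%; employment 61 ≥ 24 mo → qualifies.
Program C: score 718 ≥ 580; DTI 36.7% > 36%; LTV 111.7% > 97%; employment 61 ≥ 12 mo → does not qualify.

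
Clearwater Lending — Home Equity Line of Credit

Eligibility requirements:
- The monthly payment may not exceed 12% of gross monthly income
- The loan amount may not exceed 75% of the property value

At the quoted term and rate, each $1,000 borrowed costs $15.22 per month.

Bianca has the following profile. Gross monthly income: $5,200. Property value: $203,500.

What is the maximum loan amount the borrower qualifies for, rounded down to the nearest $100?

Payment cap: 12% × $5,200 = $624/month.
At $15.22 per $1,000, that supports 624/15.22 × 1,000 ≈ $40,998 → $40,900.
LTV cap: 75% × $203,500 = $152,625 → $152,600.
Binding constraint: payment-to-income.

$40,900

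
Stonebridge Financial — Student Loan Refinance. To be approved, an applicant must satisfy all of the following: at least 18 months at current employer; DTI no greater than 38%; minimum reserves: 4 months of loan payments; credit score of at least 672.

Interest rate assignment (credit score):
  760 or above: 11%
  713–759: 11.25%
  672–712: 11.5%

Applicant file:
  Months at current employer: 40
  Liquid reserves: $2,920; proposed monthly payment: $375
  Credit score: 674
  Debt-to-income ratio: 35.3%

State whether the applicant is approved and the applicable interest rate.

Credit score 674 ≥ 672 (meets minimum)
DTI 35.3% is within the 38% limit
Reserves: 2,920 ÷ 375 = 7.8 months (meets 4-month minimum)
Employment 40 ≥ 18 months
All requirements met. Score 674 falls in the 672–712 tier → 11.5%.

Approved at 11.5%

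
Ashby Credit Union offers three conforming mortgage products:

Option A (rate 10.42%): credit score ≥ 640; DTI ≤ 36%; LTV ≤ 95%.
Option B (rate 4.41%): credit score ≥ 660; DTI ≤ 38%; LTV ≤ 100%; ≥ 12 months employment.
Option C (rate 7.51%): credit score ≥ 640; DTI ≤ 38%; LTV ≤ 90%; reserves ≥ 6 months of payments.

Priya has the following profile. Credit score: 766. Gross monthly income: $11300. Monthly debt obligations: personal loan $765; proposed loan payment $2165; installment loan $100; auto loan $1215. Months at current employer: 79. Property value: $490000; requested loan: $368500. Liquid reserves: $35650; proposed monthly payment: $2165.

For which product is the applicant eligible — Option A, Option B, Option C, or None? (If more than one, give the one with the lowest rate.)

Option B

Total debts = (765 + 2,165 + 100 + 1,215) = 4,245; DTI = 4,245/11,300 = 37.6%.
LTV = 368,500/490,000 = 75.2%.
Reserves = 35,650/2,165 = 16.5 months.
Option A: score 766 ≥ 640; DTI 37.6% > 36%; LTV 75.2% ≤ 95% → does not qualify.
Option B: score 766 ≥ 660; DTI 37.6% ≤ 38%; LTV 75.2% ≤ 100%; employment 79 ≥ 12 mo → qualifies.
Option C: score 766 ≥ 640; DTI 37.6% ≤ 38%; LTV 75.2% ≤ 90%; reserves 16.5 ≥ 6 mo → qualifies.
Qualifying: Option B, Option C. Lowest rate is 4.41% → Option B.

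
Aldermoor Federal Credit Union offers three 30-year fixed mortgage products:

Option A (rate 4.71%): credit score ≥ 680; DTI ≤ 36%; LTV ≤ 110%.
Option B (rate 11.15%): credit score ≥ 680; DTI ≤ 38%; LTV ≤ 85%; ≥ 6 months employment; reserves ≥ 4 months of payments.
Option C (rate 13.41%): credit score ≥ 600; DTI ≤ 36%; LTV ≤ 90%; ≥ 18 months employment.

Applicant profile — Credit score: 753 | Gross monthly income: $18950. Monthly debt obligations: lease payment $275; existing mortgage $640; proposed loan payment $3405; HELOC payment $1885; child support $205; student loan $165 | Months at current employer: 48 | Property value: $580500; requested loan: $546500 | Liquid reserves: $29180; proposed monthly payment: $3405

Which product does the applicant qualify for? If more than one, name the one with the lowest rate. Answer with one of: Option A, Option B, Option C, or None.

Total debts = (275 + 640 + 3,405 + 1,885 + 205 + 165) = 6,575; DTI = 6,575/18,950 = 34.7%.
LTV = 546,500/580,500 = 94.1%.
Reserves = 29,180/3,405 = 8.6 months.
Option A: score 753 ≥ 680; DTI 34.7% ≤ 36%; LTV 94.1% ≤ 110% → qualifies.
Option B: score 753 ≥ 680; DTI 34.7% ≤ 38%; LTV 94.1% > 85%; employment 48 ≥ 6 mo; reserves 8.6 ≥ 4 mo → does not qualify.
Option C: score 753 ≥ 600; DTI 34.7% ≤ 36%; LTV 94.1% > 90%; employment 48 ≥ 18 mo → does not qualify.

Option A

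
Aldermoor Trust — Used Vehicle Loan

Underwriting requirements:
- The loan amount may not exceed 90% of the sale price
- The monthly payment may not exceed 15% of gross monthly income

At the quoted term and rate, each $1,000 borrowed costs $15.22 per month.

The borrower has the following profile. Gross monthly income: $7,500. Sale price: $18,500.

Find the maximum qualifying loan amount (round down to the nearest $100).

Payment cap: 15% × $7,500 = $1,125/month.
At $15.22 per $1,000, that supports 1,125/15.22 × 1,000 ≈ $73,915 → $73,900.
LTV cap: 90% × $18,500 = $16,650 → $16,600.
Binding constraint: loan-to-value.

$16,600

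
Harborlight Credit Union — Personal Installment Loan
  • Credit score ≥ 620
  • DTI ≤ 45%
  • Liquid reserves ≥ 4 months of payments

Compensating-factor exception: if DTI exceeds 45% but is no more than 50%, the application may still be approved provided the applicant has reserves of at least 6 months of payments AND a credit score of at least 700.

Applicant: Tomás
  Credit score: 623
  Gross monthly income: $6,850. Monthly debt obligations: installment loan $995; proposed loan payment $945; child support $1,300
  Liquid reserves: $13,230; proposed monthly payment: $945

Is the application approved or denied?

Credit score 623 ≥ 620 (meets base)
Total debts = (995 + 945 + 1,300) = 3,240. DTI = 3,240/6,850 = 47.3% > 45% — standard DTI limit exceeded.
Reserves: 13,230 ÷ 945 = 14.0 months (meets 4-month minimum)
DTI 47.3% is within the 45%–50% exception band; checking compensating factors.
Override check — reserves: 14.0 mo (ok); score: 623 (below 700).
Compensating-factor requirement not fully met.

Denied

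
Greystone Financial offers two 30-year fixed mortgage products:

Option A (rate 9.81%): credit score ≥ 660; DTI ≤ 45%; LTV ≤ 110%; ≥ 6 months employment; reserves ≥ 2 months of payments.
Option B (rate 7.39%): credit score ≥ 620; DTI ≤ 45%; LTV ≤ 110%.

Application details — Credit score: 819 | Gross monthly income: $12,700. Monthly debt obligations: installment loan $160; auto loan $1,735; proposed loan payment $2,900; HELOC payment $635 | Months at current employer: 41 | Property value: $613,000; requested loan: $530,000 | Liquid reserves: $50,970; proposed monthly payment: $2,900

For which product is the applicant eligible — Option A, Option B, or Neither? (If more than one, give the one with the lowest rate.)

Total debts = (160 + 1,735 + 2,900 + 635) = 5,430; DTI = 5,430/12,700 = 42.8%.
LTV = 530,000/613,000 = 86.5%.
Reserves = 50,970/2,900 = 17.6 months.
Option A: score 819 ≥ 660; DTI 42.8% ≤ 45%; LTV 86.5% ≤ 110%; employment 41 ≥ 6 mo; reserves 17.6 ≥ 2 mo → qualifies.
Option B: score 819 ≥ 620; DTI 42.8% ≤ 45%; LTV 86.5% ≤ 110% → qualifies.
Qualifying: Option A, Option B. Lowest rate is 7.39% → Option B.

Option B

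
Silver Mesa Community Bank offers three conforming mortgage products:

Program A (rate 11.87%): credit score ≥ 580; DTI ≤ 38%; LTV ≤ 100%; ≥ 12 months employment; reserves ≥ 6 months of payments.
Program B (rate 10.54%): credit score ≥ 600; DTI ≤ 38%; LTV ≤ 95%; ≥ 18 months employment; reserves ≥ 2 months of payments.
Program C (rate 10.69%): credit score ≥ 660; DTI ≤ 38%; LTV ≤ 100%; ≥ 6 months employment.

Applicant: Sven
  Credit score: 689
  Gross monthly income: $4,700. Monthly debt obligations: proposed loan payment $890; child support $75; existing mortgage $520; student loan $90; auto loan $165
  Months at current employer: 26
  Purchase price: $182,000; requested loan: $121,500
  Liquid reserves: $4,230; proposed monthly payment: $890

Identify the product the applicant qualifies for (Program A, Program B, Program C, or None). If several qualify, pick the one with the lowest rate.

Program B

Total debts = (890 + 75 + 520 + 90 + 165) = 1,740; DTI = 1,740/4,700 = 37%.
LTV = 121,500/182,000 = 66.8%.
Reserves = 4,230/890 = 4.8 months.
Program A: score 689 ≥ 580; DTI 37% ≤ 38%; LTV 66.8% ≤ 100%; employment 26 ≥ 12 mo; reserves 4.8 < 6 mo → does not qualify.
Program B: score 689 ≥ 600; DTI 37% ≤ 38%; LTV 66.8% ≤ 95%; employment 26 ≥ 18 mo; reserves 4.8 ≥ 2 mo → qualifies.
Program C: score 689 ≥ 660; DTI 37% ≤ 38%; LTV 66.8% ≤ 100%; employment 26 ≥ 6 mo → qualifies.
Qualifying: Program B, Program C. Lowest rate is 10.54% → Program B.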